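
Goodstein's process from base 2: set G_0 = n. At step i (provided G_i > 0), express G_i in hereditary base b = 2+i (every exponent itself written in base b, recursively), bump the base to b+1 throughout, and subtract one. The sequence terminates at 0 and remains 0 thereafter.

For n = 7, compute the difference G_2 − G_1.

base 2: 7 = 2^2 + 2 + 1; at 3: 3^3 + 3 + 1 = 31; next = 30
base 3: 30 = 3^3 + 3; at 4: 4^4 + 4 = 260; next = 259

229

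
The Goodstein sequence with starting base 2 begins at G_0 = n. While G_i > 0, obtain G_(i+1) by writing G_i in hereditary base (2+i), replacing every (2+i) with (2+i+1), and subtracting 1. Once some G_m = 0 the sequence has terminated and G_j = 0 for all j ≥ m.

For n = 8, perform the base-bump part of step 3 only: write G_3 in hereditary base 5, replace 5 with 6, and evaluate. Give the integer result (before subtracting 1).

93396

base 2: 8 = 2^(2 + 1); at 3: 3^(3 + 1) = 81; next = 80
base 3: 80 = 2·3^3 + 2·3^2 + 2·3 + 2; at 4: 2·4^4 + 2·4^2 + 2·4 + 2 = 554; next = 553
base 4: 553 = 2·4^4 + 2·4^2 + 2·4 + 1; at 5: 2·5^5 + 2·5^2 + 2·5 + 1 = 6311; next = 6310
base 5: 6310 = 2·5^5 + 2·5^2 + 2·5; at 6: 2·6^6 + 2·6^2 + 2·6 = 93396; next = 93395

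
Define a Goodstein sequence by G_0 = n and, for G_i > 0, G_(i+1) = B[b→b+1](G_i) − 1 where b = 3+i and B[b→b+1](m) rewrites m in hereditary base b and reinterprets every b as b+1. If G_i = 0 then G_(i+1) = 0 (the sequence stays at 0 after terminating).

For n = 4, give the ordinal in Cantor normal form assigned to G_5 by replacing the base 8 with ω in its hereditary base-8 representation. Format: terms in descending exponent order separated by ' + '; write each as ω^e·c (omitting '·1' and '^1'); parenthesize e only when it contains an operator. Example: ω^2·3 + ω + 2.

step 0: 4 = 3 + 1; sub 4 for 3: 4 + 1; = 5; G_1 = 5−1 = 4
step 1: 4 = 4; sub 5 for 4: 5; = 5; G_2 = 5−1 = 4
step 2: 4 = 4; sub 6 for 5: 4; = 4; G_3 = 4−1 = 3
step 3: 3 = 3; sub 7 for 6: 3; = 3; G_4 = 3−1 = 2
step 4: 2 = 2; sub 8 for 7: 2; = 2; G_5 = 2−1 = 1

1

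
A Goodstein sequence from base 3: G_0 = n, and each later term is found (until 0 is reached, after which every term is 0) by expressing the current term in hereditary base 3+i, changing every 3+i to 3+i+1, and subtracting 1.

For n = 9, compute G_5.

step 0: 9 = 3^2; sub 4 for 3: 4^2; = 16; G_1 = 16−1 = 15
step 1: 15 = 3·4 + 3; sub 5 for 4: 3·5 + 3; = 18; G_2 = 18−1 = 17
step 2: 17 = 3·5 + 2; sub 6 for 5: 3·6 + 2; = 20; G_3 = 20−1 = 19
step 3: 19 = 3·6 + 1; sub 7 for 6: 3·7 + 1; = 22; G_4 = 22−1 = 21
step 4: 21 = 3·7; sub 8 for 7: 3·8; = 24; G_5 = 24−1 = 23
step 5: 23 = 2·8 + 7; sub 9 for 8: 2·9 + 7; = 25; G_6 = 25−1 = 24

23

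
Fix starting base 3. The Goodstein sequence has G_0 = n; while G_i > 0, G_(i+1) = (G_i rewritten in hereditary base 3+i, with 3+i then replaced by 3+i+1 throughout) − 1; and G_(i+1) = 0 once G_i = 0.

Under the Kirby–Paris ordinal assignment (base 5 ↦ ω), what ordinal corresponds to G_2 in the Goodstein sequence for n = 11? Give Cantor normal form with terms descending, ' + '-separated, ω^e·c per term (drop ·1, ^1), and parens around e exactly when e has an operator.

ω^2

G_0 = 11. HB_3(11) = 3^2 + 2. Bump = 18. G_1 = 17.
G_1 = 17. HB_4(17) = 4^2 + 1. Bump = 26. G_2 = 25.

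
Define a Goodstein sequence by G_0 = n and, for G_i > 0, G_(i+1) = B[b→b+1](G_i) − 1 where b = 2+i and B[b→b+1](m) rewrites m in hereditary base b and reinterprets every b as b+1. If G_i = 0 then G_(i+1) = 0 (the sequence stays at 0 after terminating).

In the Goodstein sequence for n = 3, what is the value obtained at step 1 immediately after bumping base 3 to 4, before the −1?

4

base 2: 3 = 2 + 1; at 3: 3 + 1 = 4; next = 3
base 3: 3 = 3; at 4: 4 = 4; next = 3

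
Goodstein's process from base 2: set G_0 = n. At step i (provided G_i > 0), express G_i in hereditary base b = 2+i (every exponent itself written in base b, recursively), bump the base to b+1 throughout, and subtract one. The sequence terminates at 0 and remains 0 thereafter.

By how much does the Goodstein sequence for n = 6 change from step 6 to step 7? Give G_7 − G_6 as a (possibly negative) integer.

144904

step 0: 6 = 2^2 + 2; sub 3 for 2: 3^3 + 3; = 30; G_1 = 30−1 = 29
step 1: 29 = 3^3 + 2; sub 4 for 3: 4^4 + 2; = 258; G_2 = 258−1 = 257
step 2: 257 = 4^4 + 1; sub 5 for 4: 5^5 + 1; = 3126; G_3 = 3126−1 = 3125
step 3: 3125 = 5^5; sub 6 for 5: 6^6; = 46656; G_4 = 46656−1 = 46655
step 4: 46655 = 5·6^5 + 5·6^4 + 5·6^3 + 5·6^2 + 5·6 + 5; sub 7 for 6: 5·7^5 + 5·7^4 + 5·7^3 + 5·7^2 + 5·7 + 5; = 98040; G_5 = 98040−1 = 98039
step 5: 98039 = 5·7^5 + 5·7^4 + 5·7^3 + 5·7^2 + 5·7 + 4; sub 8 for 7: 5·8^5 + 5·8^4 + 5·8^3 + 5·8^2 + 5·8 + 4; = 187244; G_6 = 187244−1 = 187243
step 6: 187243 = 5·8^5 + 5·8^4 + 5·8^3 + 5·8^2 + 5·8 + 3; sub 9 for 8: 5·9^5 + 5·9^4 + 5·9^3 + 5·9^2 + 5·9 + 3; = 332148; G_7 = 332148−1 = 332147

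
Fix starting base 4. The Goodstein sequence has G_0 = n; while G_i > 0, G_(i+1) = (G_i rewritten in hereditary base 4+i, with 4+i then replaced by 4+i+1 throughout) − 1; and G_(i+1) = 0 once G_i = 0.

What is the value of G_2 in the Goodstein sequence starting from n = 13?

G_0=13  [base 4] 3·4 + 1  →[4↦5]→  3·5 + 1 = 16  −1 ⇒ G_1=15
G_1=15  [base 5] 3·5  →[5↦6]→  3·6 = 18  −1 ⇒ G_2=17

17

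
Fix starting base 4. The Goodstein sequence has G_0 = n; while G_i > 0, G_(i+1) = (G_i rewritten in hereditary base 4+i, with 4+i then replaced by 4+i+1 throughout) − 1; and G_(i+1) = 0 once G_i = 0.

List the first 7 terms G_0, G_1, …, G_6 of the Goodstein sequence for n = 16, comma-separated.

i=0: 16 = 4^2 (b=4); 4→5: 5^2 = 25; 25−1 = 24
i=1: 24 = 4·5 + 4 (b=5); 5→6: 4·6 + 4 = 28; 28−1 = 27
i=2: 27 = 4·6 + 3 (b=6); 6→7: 4·7 + 3 = 31; 31−1 = 30
i=3: 30 = 4·7 + 2 (b=7); 7→8: 4·8 + 2 = 34; 34−1 = 33
i=4: 33 = 4·8 + 1 (b=8); 8→9: 4·9 + 1 = 37; 37−1 = 36
i=5: 36 = 4·9 (b=9); 9→10: 4·10 = 40; 40−1 = 39

16, 24, 27, 30, 33, 36, 39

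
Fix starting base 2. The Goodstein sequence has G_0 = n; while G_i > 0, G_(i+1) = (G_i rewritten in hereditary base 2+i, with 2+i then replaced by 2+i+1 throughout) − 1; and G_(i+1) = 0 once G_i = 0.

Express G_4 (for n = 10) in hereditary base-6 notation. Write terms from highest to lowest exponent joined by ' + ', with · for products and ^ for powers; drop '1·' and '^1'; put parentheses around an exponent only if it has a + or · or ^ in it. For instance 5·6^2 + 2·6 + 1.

(0) 10|_2 = 2^(2 + 1) + 2 ↦ 3^(3 + 1) + 3|_3 = 84 ⇒ 83
(1) 83|_3 = 3^(3 + 1) + 2 ↦ 4^(4 + 1) + 2|_4 = 1026 ⇒ 1025
(2) 1025|_4 = 4^(4 + 1) + 1 ↦ 5^(5 + 1) + 1|_5 = 15626 ⇒ 15625
(3) 15625|_5 = 5^(5 + 1) ↦ 6^(6 + 1)|_6 = 279936 ⇒ 279935
(4) 279935|_6 = 5·6^6 + 5·6^5 + 5·6^4 + 5·6^3 + 5·6^2 + 5·6 + 5 ↦ 5·7^7 + 5·7^5 + 5·7^4 + 5·7^3 + 5·7^2 + 5·7 + 5|_7 = 4215755 ⇒ 4215754

5·6^6 + 5·6^5 + 5·6^4 + 5·6^3 + 5·6^2 + 5·6 + 5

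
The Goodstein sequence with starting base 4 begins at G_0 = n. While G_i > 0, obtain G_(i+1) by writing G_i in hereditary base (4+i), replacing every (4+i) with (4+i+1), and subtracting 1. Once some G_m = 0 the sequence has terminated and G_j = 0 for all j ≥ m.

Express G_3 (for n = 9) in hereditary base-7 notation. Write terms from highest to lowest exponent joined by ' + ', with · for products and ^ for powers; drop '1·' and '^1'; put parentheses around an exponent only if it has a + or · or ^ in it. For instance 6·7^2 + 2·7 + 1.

7 + 4

[0] 9 ≡ 2·4 + 1 (base 4). Lift 5: 11. −1: 10.
[1] 10 ≡ 2·5 (base 5). Lift 6: 12. −1: 11.
[2] 11 ≡ 6 + 5 (base 6). Lift 7: 12. −1: 11.
[3] 11 ≡ 7 + 4 (base 7). Lift 8: 12. −1: 11.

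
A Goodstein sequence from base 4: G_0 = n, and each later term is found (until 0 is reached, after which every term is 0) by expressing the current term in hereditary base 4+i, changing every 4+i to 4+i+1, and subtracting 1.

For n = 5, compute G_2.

5

G_0 = 5. HB_4(5) = 4 + 1. Bump = 6. G_1 = 5.
G_1 = 5. HB_5(5) = 5. Bump = 6. G_2 = 5.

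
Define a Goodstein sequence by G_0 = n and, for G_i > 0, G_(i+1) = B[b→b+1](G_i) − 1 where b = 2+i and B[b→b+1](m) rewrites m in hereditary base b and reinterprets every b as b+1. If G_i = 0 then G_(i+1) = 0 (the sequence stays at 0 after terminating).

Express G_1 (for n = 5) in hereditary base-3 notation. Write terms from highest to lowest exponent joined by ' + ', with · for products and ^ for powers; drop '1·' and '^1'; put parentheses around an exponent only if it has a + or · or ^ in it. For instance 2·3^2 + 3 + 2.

3^3

[0] 5 ≡ 2^2 + 1 (base 2). Lift 3: 28. −1: 27.
[1] 27 ≡ 3^3 (base 3). Lift 4: 256. −1: 255.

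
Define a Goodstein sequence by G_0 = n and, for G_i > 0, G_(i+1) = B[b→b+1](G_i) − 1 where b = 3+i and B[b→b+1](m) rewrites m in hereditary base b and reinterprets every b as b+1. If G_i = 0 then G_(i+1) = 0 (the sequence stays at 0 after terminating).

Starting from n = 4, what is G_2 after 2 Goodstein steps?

4

G_0=4  [base 3] 3 + 1  →[3↦4]→  4 + 1 = 5  −1 ⇒ G_1=4
G_1=4  [base 4] 4  →[4↦5]→  5 = 5  −1 ⇒ G_2=4
G_2=4  [base 5] 4  →[5↦6]→  4 = 4  −1 ⇒ G_3=3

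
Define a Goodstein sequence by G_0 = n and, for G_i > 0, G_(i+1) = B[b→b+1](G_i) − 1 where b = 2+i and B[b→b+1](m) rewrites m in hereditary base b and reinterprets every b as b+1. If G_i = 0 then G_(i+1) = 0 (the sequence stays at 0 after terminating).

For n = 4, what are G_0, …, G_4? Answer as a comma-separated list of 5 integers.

i=0: 4 = 2^2 (b=2); 2→3: 3^3 = 27; 27−1 = 26
i=1: 26 = 2·3^2 + 2·3 + 2 (b=3); 3→4: 2·4^2 + 2·4 + 2 = 42; 42−1 = 41
i=2: 41 = 2·4^2 + 2·4 + 1 (b=4); 4→5: 2·5^2 + 2·5 + 1 = 61; 61−1 = 60
i=3: 60 = 2·5^2 + 2·5 (b=5); 5→6: 2·6^2 + 2·6 = 84; 84−1 = 83

4, 26, 41, 60, 83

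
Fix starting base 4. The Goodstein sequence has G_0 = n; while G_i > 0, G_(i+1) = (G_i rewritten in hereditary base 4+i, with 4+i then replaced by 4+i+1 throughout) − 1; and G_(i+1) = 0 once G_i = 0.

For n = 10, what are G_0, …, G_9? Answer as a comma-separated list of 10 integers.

10, 11, 12, 13, 13, 13, 13, 13, 13, 13

[0] 10 ≡ 2·4 + 2 (base 4). Lift 5: 12. −1: 11.
[1] 11 ≡ 2·5 + 1 (base 5). Lift 6: 13. −1: 12.
[2] 12 ≡ 2·6 (base 6). Lift 7: 14. −1: 13.
[3] 13 ≡ 7 + 6 (base 7). Lift 8: 14. −1: 13.
[4] 13 ≡ 8 + 5 (base 8). Lift 9: 14. −1: 13.
[5] 13 ≡ 9 + 4 (base 9). Lift 10: 14. −1: 13.
[6] 13 ≡ 10 + 3 (base 10). Lift 11: 14. −1: 13.
[7] 13 ≡ 11 + 2 (base 11). Lift 12: 14. −1: 13.
[8] 13 ≡ 12 + 1 (base 12). Lift 13: 14. −1: 13.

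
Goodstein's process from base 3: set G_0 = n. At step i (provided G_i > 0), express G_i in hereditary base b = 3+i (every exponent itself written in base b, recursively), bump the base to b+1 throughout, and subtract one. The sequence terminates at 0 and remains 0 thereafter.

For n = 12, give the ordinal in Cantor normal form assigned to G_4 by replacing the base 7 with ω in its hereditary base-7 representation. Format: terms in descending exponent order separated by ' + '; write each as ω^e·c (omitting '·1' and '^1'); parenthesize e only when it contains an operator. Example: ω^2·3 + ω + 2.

step 0: 12 = 3^2 + 3; sub 4 for 3: 4^2 + 4; = 20; G_1 = 20−1 = 19
step 1: 19 = 4^2 + 3; sub 5 for 4: 5^2 + 3; = 28; G_2 = 28−1 = 27
step 2: 27 = 5^2 + 2; sub 6 for 5: 6^2 + 2; = 38; G_3 = 38−1 = 37
step 3: 37 = 6^2 + 1; sub 7 for 6: 7^2 + 1; = 50; G_4 = 50−1 = 49

ω^2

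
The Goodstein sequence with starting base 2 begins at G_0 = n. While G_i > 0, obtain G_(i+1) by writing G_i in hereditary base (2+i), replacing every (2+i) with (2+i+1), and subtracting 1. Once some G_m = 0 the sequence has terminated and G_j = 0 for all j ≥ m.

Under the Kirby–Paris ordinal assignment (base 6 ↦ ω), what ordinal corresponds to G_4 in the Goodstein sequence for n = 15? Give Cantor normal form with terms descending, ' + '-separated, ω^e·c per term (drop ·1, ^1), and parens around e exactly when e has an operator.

G_0=15  [base 2] 2^(2 + 1) + 2^2 + 2 + 1  →[2↦3]→  3^(3 + 1) + 3^3 + 3 + 1 = 112  −1 ⇒ G_1=111
G_1=111  [base 3] 3^(3 + 1) + 3^3 + 3  →[3↦4]→  4^(4 + 1) + 4^4 + 4 = 1284  −1 ⇒ G_2=1283
G_2=1283  [base 4] 4^(4 + 1) + 4^4 + 3  →[4↦5]→  5^(5 + 1) + 5^5 + 3 = 18753  −1 ⇒ G_3=18752
G_3=18752  [base 5] 5^(5 + 1) + 5^5 + 2  →[5↦6]→  6^(6 + 1) + 6^6 + 2 = 326594  −1 ⇒ G_4=326593

ω^(ω + 1) + ω^ω + 1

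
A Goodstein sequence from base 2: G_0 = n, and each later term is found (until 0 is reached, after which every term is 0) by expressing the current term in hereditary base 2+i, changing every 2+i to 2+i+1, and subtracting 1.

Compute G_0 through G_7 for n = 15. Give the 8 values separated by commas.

[0] 15 ≡ 2^(2 + 1) + 2^2 + 2 + 1 (base 2). Lift 3: 112. −1: 111.
[1] 111 ≡ 3^(3 + 1) + 3^3 + 3 (base 3). Lift 4: 1284. −1: 1283.
[2] 1283 ≡ 4^(4 + 1) + 4^4 + 3 (base 4). Lift 5: 18753. −1: 18752.
[3] 18752 ≡ 5^(5 + 1) + 5^5 + 2 (base 5). Lift 6: 326594. −1: 326593.
[4] 326593 ≡ 6^(6 + 1) + 6^6 + 1 (base 6). Lift 7: 6588345. −1: 6588344.
[5] 6588344 ≡ 7^(7 + 1) + 7^7 (base 7). Lift 8: 150994944. −1: 150994943.
[6] 150994943 ≡ 8^(8 + 1) + 7·8^7 + 7·8^6 + 7·8^5 + 7·8^4 + 7·8^3 + 7·8^2 + 7·8 + 7 (base 8). Lift 9: 3524450281. −1: 3524450280.

15, 111, 1283, 18752, 326593, 6588344, 150994943, 3524450280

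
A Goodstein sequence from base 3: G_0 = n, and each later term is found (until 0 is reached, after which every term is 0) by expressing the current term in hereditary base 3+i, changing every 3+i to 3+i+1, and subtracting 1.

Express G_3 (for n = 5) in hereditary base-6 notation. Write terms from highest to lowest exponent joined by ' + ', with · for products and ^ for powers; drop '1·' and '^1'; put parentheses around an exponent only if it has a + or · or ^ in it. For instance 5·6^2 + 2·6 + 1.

[0] 5 ≡ 3 + 2 (base 3). Lift 4: 6. −1: 5.
[1] 5 ≡ 4 + 1 (base 4). Lift 5: 6. −1: 5.
[2] 5 ≡ 5 (base 5). Lift 6: 6. −1: 5.
[3] 5 ≡ 5 (base 6). Lift 7: 5. −1: 4.

5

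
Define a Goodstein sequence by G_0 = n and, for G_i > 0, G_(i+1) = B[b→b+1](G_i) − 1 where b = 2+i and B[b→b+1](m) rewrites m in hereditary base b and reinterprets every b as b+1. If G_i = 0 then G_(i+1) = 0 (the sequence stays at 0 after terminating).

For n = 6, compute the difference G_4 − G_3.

43530

G_0=6  [base 2] 2^2 + 2  →[2↦3]→  3^3 + 3 = 30  −1 ⇒ G_1=29
G_1=29  [base 3] 3^3 + 2  →[3↦4]→  4^4 + 2 = 258  −1 ⇒ G_2=257
G_2=257  [base 4] 4^4 + 1  →[4↦5]→  5^5 + 1 = 3126  −1 ⇒ G_3=3125
G_3=3125  [base 5] 5^5  →[5↦6]→  6^6 = 46656  −1 ⇒ G_4=46655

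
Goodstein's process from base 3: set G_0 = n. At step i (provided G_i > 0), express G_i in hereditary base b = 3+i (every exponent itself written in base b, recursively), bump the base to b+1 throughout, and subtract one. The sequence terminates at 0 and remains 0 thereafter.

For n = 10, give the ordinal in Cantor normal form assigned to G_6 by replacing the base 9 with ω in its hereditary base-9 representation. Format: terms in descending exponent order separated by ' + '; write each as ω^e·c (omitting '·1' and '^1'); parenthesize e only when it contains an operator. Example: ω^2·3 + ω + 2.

ω·4

base 3: 10 = 3^2 + 1; at 4: 4^2 + 1 = 17; next = 16
base 4: 16 = 4^2; at 5: 5^2 = 25; next = 24
base 5: 24 = 4·5 + 4; at 6: 4·6 + 4 = 28; next = 27
base 6: 27 = 4·6 + 3; at 7: 4·7 + 3 = 31; next = 30
base 7: 30 = 4·7 + 2; at 8: 4·8 + 2 = 34; next = 33
base 8: 33 = 4·8 + 1; at 9: 4·9 + 1 = 37; next = 36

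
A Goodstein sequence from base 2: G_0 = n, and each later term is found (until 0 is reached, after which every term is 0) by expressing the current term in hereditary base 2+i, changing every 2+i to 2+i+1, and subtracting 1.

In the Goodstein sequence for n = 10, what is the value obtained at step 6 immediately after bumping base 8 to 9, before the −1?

G_0 = 10. HB_2(10) = 2^(2 + 1) + 2. Bump = 84. G_1 = 83.
G_1 = 83. HB_3(83) = 3^(3 + 1) + 2. Bump = 1026. G_2 = 1025.
G_2 = 1025. HB_4(1025) = 4^(4 + 1) + 1. Bump = 15626. G_3 = 15625.
G_3 = 15625. HB_5(15625) = 5^(5 + 1). Bump = 279936. G_4 = 279935.
G_4 = 279935. HB_6(279935) = 5·6^6 + 5·6^5 + 5·6^4 + 5·6^3 + 5·6^2 + 5·6 + 5. Bump = 4215755. G_5 = 4215754.
G_5 = 4215754. HB_7(4215754) = 5·7^7 + 5·7^5 + 5·7^4 + 5·7^3 + 5·7^2 + 5·7 + 4. Bump = 84073324. G_6 = 84073323.
G_6 = 84073323. HB_8(84073323) = 5·8^8 + 5·8^5 + 5·8^4 + 5·8^3 + 5·8^2 + 5·8 + 3. Bump = 1937434593. G_7 = 1937434592.

1937434593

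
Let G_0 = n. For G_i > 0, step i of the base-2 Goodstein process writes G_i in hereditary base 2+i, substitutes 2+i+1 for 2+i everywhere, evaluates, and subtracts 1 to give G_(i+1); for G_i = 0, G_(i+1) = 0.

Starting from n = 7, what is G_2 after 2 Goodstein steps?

259

G_0 = 7. HB_2(7) = 2^2 + 2 + 1. Bump = 31. G_1 = 30.
G_1 = 30. HB_3(30) = 3^3 + 3. Bump = 260. G_2 = 259.
G_2 = 259. HB_4(259) = 4^4 + 3. Bump = 3128. G_3 = 3127.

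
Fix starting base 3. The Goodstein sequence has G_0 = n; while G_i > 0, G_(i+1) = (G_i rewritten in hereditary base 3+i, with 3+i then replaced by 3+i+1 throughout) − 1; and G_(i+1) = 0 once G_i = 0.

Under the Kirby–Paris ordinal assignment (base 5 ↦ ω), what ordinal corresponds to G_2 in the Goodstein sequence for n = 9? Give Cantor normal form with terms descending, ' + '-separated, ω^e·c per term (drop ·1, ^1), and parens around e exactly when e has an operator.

G_0 = 9. HB_3(9) = 3^2. Bump = 16. G_1 = 15.
G_1 = 15. HB_4(15) = 3·4 + 3. Bump = 18. G_2 = 17.

ω·3 + 2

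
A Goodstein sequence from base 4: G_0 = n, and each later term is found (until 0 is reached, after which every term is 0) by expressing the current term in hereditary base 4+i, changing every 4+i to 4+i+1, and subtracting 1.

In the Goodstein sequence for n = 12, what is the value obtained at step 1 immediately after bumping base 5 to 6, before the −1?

16

i=0: 12 = 3·4 (b=4); 4→5: 3·5 = 15; 15−1 = 14
i=1: 14 = 2·5 + 4 (b=5); 5→6: 2·6 + 4 = 16; 16−1 = 15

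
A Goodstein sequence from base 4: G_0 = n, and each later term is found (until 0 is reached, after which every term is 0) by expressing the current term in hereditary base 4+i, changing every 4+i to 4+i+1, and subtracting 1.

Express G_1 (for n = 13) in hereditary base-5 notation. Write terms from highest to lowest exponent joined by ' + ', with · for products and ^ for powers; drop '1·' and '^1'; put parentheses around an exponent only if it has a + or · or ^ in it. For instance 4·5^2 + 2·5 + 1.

G_0 = 13. HB_4(13) = 3·4 + 1. Bump = 16. G_1 = 15.
G_1 = 15. HB_5(15) = 3·5. Bump = 18. G_2 = 17.

3·5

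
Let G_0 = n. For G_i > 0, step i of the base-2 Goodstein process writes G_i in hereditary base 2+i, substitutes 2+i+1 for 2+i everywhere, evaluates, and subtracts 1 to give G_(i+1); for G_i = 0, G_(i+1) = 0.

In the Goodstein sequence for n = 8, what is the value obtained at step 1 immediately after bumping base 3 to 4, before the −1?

554

base 2: 8 = 2^(2 + 1); at 3: 3^(3 + 1) = 81; next = 80
base 3: 80 = 2·3^3 + 2·3^2 + 2·3 + 2; at 4: 2·4^4 + 2·4^2 + 2·4 + 2 = 554; next = 553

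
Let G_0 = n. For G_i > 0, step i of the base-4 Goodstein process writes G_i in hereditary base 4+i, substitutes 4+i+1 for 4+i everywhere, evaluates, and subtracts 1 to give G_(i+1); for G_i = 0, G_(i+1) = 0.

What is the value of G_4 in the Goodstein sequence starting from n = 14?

21

14 —HB4→ 3·4 + 2 —bump→ 3·5 + 2 = 17 —(−1)→ 16
16 —HB5→ 3·5 + 1 —bump→ 3·6 + 1 = 19 —(−1)→ 18
18 —HB6→ 3·6 —bump→ 3·7 = 21 —(−1)→ 20
20 —HB7→ 2·7 + 6 —bump→ 2·8 + 6 = 22 —(−1)→ 21
21 —HB8→ 2·8 + 5 —bump→ 2·9 + 5 = 23 —(−1)→ 22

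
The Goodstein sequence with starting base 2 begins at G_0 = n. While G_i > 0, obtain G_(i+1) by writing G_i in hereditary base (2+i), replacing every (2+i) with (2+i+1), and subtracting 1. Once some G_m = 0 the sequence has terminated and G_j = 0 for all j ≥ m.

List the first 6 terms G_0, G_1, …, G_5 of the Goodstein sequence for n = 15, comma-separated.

base 2: 15 = 2^(2 + 1) + 2^2 + 2 + 1; at 3: 3^(3 + 1) + 3^3 + 3 + 1 = 112; next = 111
base 3: 111 = 3^(3 + 1) + 3^3 + 3; at 4: 4^(4 + 1) + 4^4 + 4 = 1284; next = 1283
base 4: 1283 = 4^(4 + 1) + 4^4 + 3; at 5: 5^(5 + 1) + 5^5 + 3 = 18753; next = 18752
base 5: 18752 = 5^(5 + 1) + 5^5 + 2; at 6: 6^(6 + 1) + 6^6 + 2 = 326594; next = 326593
base 6: 326593 = 6^(6 + 1) + 6^6 + 1; at 7: 7^(7 + 1) + 7^7 + 1 = 6588345; next = 6588344

15, 111, 1283, 18752, 326593, 6588344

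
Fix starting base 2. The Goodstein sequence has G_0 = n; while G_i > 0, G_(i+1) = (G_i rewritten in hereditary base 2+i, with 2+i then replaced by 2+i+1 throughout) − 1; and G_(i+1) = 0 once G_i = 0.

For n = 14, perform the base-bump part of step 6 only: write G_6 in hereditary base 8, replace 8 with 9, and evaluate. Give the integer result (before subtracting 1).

3487116549

base 2: 14 = 2^(2 + 1) + 2^2 + 2; at 3: 3^(3 + 1) + 3^3 + 3 = 111; next = 110
base 3: 110 = 3^(3 + 1) + 3^3 + 2; at 4: 4^(4 + 1) + 4^4 + 2 = 1282; next = 1281
base 4: 1281 = 4^(4 + 1) + 4^4 + 1; at 5: 5^(5 + 1) + 5^5 + 1 = 18751; next = 18750
base 5: 18750 = 5^(5 + 1) + 5^5; at 6: 6^(6 + 1) + 6^6 = 326592; next = 326591
base 6: 326591 = 6^(6 + 1) + 5·6^5 + 5·6^4 + 5·6^3 + 5·6^2 + 5·6 + 5; at 7: 7^(7 + 1) + 5·7^5 + 5·7^4 + 5·7^3 + 5·7^2 + 5·7 + 5 = 5862841; next = 5862840
base 7: 5862840 = 7^(7 + 1) + 5·7^5 + 5·7^4 + 5·7^3 + 5·7^2 + 5·7 + 4; at 8: 8^(8 + 1) + 5·8^5 + 5·8^4 + 5·8^3 + 5·8^2 + 5·8 + 4 = 134404972; next = 134404971
base 8: 134404971 = 8^(8 + 1) + 5·8^5 + 5·8^4 + 5·8^3 + 5·8^2 + 5·8 + 3; at 9: 9^(9 + 1) + 5·9^5 + 5·9^4 + 5·9^3 + 5·9^2 + 5·9 + 3 = 3487116549; next = 3487116548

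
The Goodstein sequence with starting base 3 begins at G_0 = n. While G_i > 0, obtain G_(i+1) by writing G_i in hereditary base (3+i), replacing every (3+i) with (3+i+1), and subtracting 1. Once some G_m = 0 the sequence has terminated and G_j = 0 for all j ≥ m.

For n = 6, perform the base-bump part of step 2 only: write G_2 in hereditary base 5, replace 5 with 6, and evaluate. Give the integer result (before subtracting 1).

8

i=0: 6 = 2·3 (b=3); 3→4: 2·4 = 8; 8−1 = 7
i=1: 7 = 4 + 3 (b=4); 4→5: 5 + 3 = 8; 8−1 = 7
i=2: 7 = 5 + 2 (b=5); 5→6: 6 + 2 = 8; 8−1 = 7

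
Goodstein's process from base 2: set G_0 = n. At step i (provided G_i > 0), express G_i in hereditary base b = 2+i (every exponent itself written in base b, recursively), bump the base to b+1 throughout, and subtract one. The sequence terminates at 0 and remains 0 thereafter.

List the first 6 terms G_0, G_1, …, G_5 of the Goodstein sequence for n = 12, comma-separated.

12, 107, 1065, 15685, 280019, 5764910

base 2: 12 = 2^(2 + 1) + 2^2; at 3: 3^(3 + 1) + 3^3 = 108; next = 107
base 3: 107 = 3^(3 + 1) + 2·3^2 + 2·3 + 2; at 4: 4^(4 + 1) + 2·4^2 + 2·4 + 2 = 1066; next = 1065
base 4: 1065 = 4^(4 + 1) + 2·4^2 + 2·4 + 1; at 5: 5^(5 + 1) + 2·5^2 + 2·5 + 1 = 15686; next = 15685
base 5: 15685 = 5^(5 + 1) + 2·5^2 + 2·5; at 6: 6^(6 + 1) + 2·6^2 + 2·6 = 280020; next = 280019
base 6: 280019 = 6^(6 + 1) + 2·6^2 + 6 + 5; at 7: 7^(7 + 1) + 2·7^2 + 7 + 5 = 5764911; next = 5764910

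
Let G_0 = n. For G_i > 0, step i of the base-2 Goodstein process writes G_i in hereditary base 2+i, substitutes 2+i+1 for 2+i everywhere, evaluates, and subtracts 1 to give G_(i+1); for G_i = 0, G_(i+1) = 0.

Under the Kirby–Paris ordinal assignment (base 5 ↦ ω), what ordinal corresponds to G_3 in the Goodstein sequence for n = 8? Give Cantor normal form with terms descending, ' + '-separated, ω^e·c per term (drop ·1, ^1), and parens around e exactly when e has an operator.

8 —HB2→ 2^(2 + 1) —bump→ 3^(3 + 1) = 81 —(−1)→ 80
80 —HB3→ 2·3^3 + 2·3^2 + 2·3 + 2 —bump→ 2·4^4 + 2·4^2 + 2·4 + 2 = 554 —(−1)→ 553
553 —HB4→ 2·4^4 + 2·4^2 + 2·4 + 1 —bump→ 2·5^5 + 2·5^2 + 2·5 + 1 = 6311 —(−1)→ 6310
6310 —HB5→ 2·5^5 + 2·5^2 + 2·5 —bump→ 2·6^6 + 2·6^2 + 2·6 = 93396 —(−1)→ 93395

ω^ω·2 + ω^2·2 + ω·2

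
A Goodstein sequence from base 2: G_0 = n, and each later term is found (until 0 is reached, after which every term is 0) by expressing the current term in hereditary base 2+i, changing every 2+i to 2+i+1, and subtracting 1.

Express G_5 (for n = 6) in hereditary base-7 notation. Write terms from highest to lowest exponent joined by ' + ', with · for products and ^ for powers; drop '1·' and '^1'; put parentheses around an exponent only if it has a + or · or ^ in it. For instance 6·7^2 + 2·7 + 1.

G_0=6  [base 2] 2^2 + 2  →[2↦3]→  3^3 + 3 = 30  −1 ⇒ G_1=29
G_1=29  [base 3] 3^3 + 2  →[3↦4]→  4^4 + 2 = 258  −1 ⇒ G_2=257
G_2=257  [base 4] 4^4 + 1  →[4↦5]→  5^5 + 1 = 3126  −1 ⇒ G_3=3125
G_3=3125  [base 5] 5^5  →[5↦6]→  6^6 = 46656  −1 ⇒ G_4=46655
G_4=46655  [base 6] 5·6^5 + 5·6^4 + 5·6^3 + 5·6^2 + 5·6 + 5  →[6↦7]→  5·7^5 + 5·7^4 + 5·7^3 + 5·7^2 + 5·7 + 5 = 98040  −1 ⇒ G_5=98039
G_5=98039  [base 7] 5·7^5 + 5·7^4 + 5·7^3 + 5·7^2 + 5·7 + 4  →[7↦8]→  5·8^5 + 5·8^4 + 5·8^3 + 5·8^2 + 5·8 + 4 = 187244  −1 ⇒ G_6=187243

5·7^5 + 5·7^4 + 5·7^3 + 5·7^2 + 5·7 + 4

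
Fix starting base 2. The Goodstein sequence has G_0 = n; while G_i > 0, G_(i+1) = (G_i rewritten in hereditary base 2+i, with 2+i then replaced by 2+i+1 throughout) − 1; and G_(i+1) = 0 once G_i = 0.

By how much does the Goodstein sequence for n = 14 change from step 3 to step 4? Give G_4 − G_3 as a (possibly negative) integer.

307841

step 0: 14 = 2^(2 + 1) + 2^2 + 2; sub 3 for 2: 3^(3 + 1) + 3^3 + 3; = 111; G_1 = 111−1 = 110
step 1: 110 = 3^(3 + 1) + 3^3 + 2; sub 4 for 3: 4^(4 + 1) + 4^4 + 2; = 1282; G_2 = 1282−1 = 1281
step 2: 1281 = 4^(4 + 1) + 4^4 + 1; sub 5 for 4: 5^(5 + 1) + 5^5 + 1; = 18751; G_3 = 18751−1 = 18750
step 3: 18750 = 5^(5 + 1) + 5^5; sub 6 for 5: 6^(6 + 1) + 6^6; = 326592; G_4 = 326592−1 = 326591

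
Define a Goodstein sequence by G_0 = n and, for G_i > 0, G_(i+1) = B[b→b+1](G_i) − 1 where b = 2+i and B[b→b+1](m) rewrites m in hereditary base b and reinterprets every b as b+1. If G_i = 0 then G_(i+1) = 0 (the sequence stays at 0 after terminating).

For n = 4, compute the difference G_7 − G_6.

34

4 —HB2→ 2^2 —bump→ 3^3 = 27 —(−1)→ 26
26 —HB3→ 2·3^2 + 2·3 + 2 —bump→ 2·4^2 + 2·4 + 2 = 42 —(−1)→ 41
41 —HB4→ 2·4^2 + 2·4 + 1 —bump→ 2·5^2 + 2·5 + 1 = 61 —(−1)→ 60
60 —HB5→ 2·5^2 + 2·5 —bump→ 2·6^2 + 2·6 = 84 —(−1)→ 83
83 —HB6→ 2·6^2 + 6 + 5 —bump→ 2·7^2 + 7 + 5 = 110 —(−1)→ 109
109 —HB7→ 2·7^2 + 7 + 4 —bump→ 2·8^2 + 8 + 4 = 140 —(−1)→ 139
139 —HB8→ 2·8^2 + 8 + 3 —bump→ 2·9^2 + 9 + 3 = 174 —(−1)→ 173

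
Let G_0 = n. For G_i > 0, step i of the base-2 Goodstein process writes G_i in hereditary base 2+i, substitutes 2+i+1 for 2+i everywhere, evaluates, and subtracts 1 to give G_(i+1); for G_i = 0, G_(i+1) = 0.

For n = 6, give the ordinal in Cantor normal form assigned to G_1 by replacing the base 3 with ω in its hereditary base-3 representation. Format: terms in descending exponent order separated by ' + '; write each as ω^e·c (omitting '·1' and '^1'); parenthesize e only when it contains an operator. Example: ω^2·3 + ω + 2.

ω^ω + 2

base 2: 6 = 2^2 + 2; at 3: 3^3 + 3 = 30; next = 29
base 3: 29 = 3^3 + 2; at 4: 4^4 + 2 = 258; next = 257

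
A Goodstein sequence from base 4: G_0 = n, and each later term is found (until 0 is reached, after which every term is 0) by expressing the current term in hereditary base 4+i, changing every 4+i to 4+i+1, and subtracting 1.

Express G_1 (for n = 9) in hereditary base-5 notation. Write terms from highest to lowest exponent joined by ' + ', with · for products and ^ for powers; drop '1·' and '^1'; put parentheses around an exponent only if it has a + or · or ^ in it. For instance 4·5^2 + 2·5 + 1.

G_0 = 9. HB_4(9) = 2·4 + 1. Bump = 11. G_1 = 10.
G_1 = 10. HB_5(10) = 2·5. Bump = 12. G_2 = 11.

2·5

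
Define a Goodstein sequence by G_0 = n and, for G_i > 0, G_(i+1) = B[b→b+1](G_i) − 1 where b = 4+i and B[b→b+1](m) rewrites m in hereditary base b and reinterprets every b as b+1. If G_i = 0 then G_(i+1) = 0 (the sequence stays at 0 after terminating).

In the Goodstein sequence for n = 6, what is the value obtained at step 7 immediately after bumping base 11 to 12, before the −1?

[0] 6 ≡ 4 + 2 (base 4). Lift 5: 7. −1: 6.
[1] 6 ≡ 5 + 1 (base 5). Lift 6: 7. −1: 6.
[2] 6 ≡ 6 (base 6). Lift 7: 7. −1: 6.
[3] 6 ≡ 6 (base 7). Lift 8: 6. −1: 5.
[4] 5 ≡ 5 (base 8). Lift 9: 5. −1: 4.
[5] 4 ≡ 4 (base 9). Lift 10: 4. −1: 3.
[6] 3 ≡ 3 (base 10). Lift 11: 3. −1: 2.
[7] 2 ≡ 2 (base 11). Lift 12: 2. −1: 1.

2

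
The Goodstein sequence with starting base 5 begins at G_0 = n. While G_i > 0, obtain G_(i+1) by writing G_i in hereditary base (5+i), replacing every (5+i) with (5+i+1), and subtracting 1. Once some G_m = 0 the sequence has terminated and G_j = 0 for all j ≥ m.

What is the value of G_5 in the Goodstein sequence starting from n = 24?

step 0: 24 = 4·5 + 4; sub 6 for 5: 4·6 + 4; = 28; G_1 = 28−1 = 27
step 1: 27 = 4·6 + 3; sub 7 for 6: 4·7 + 3; = 31; G_2 = 31−1 = 30
step 2: 30 = 4·7 + 2; sub 8 for 7: 4·8 + 2; = 34; G_3 = 34−1 = 33
step 3: 33 = 4·8 + 1; sub 9 for 8: 4·9 + 1; = 37; G_4 = 37−1 = 36
step 4: 36 = 4·9; sub 10 for 9: 4·10; = 40; G_5 = 40−1 = 39
step 5: 39 = 3·10 + 9; sub 11 for 10: 3·11 + 9; = 42; G_6 = 42−1 = 41

39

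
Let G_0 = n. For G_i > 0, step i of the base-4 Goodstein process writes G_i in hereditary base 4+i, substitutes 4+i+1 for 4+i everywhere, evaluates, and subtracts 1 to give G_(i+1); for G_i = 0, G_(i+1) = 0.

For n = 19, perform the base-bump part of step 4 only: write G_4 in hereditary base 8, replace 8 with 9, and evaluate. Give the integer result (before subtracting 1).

base 4: 19 = 4^2 + 3; at 5: 5^2 + 3 = 28; next = 27
base 5: 27 = 5^2 + 2; at 6: 6^2 + 2 = 38; next = 37
base 6: 37 = 6^2 + 1; at 7: 7^2 + 1 = 50; next = 49
base 7: 49 = 7^2; at 8: 8^2 = 64; next = 63
base 8: 63 = 7·8 + 7; at 9: 7·9 + 7 = 70; next = 69

70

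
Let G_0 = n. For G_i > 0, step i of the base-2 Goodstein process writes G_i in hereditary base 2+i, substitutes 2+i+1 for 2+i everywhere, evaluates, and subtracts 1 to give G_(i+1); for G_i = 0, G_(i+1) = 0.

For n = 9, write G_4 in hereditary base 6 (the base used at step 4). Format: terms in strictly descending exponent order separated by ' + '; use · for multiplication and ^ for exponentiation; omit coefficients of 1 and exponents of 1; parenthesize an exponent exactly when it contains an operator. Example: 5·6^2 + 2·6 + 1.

base 2: 9 = 2^(2 + 1) + 1; at 3: 3^(3 + 1) + 1 = 82; next = 81
base 3: 81 = 3^(3 + 1); at 4: 4^(4 + 1) = 1024; next = 1023
base 4: 1023 = 3·4^4 + 3·4^3 + 3·4^2 + 3·4 + 3; at 5: 3·5^5 + 3·5^3 + 3·5^2 + 3·5 + 3 = 9843; next = 9842
base 5: 9842 = 3·5^5 + 3·5^3 + 3·5^2 + 3·5 + 2; at 6: 3·6^6 + 3·6^3 + 3·6^2 + 3·6 + 2 = 140744; next = 140743
base 6: 140743 = 3·6^6 + 3·6^3 + 3·6^2 + 3·6 + 1; at 7: 3·7^7 + 3·7^3 + 3·7^2 + 3·7 + 1 = 2471827; next = 2471826

3·6^6 + 3·6^3 + 3·6^2 + 3·6 + 1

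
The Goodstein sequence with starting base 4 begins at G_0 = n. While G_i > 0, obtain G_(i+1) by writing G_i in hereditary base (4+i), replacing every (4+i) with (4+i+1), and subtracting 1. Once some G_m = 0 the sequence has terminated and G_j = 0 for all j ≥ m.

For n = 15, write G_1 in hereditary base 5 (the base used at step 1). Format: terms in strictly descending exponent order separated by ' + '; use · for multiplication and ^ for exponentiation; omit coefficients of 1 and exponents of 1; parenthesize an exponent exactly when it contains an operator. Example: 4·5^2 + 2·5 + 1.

3·5 + 2

G_0=15  [base 4] 3·4 + 3  →[4↦5]→  3·5 + 3 = 18  −1 ⇒ G_1=17
G_1=17  [base 5] 3·5 + 2  →[5↦6]→  3·6 + 2 = 20  −1 ⇒ G_2=19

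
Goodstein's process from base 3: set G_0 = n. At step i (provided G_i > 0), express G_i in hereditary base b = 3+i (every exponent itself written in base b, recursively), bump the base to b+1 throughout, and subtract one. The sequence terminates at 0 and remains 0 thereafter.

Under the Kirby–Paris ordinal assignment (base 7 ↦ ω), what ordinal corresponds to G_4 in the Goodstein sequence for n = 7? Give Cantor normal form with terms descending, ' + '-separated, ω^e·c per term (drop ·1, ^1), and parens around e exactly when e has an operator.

[0] 7 ≡ 2·3 + 1 (base 3). Lift 4: 9. −1: 8.
[1] 8 ≡ 2·4 (base 4). Lift 5: 10. −1: 9.
[2] 9 ≡ 5 + 4 (base 5). Lift 6: 10. −1: 9.
[3] 9 ≡ 6 + 3 (base 6). Lift 7: 10. −1: 9.
[4] 9 ≡ 7 + 2 (base 7). Lift 8: 10. −1: 9.

ω + 2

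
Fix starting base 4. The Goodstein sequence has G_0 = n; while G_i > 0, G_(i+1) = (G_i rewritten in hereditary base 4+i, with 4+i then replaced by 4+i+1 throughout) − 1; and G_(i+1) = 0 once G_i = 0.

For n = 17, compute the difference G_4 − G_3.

4

step 0: 17 = 4^2 + 1; sub 5 for 4: 5^2 + 1; = 26; G_1 = 26−1 = 25
step 1: 25 = 5^2; sub 6 for 5: 6^2; = 36; G_2 = 36−1 = 35
step 2: 35 = 5·6 + 5; sub 7 for 6: 5·7 + 5; = 40; G_3 = 40−1 = 39
step 3: 39 = 5·7 + 4; sub 8 for 7: 5·8 + 4; = 44; G_4 = 44−1 = 43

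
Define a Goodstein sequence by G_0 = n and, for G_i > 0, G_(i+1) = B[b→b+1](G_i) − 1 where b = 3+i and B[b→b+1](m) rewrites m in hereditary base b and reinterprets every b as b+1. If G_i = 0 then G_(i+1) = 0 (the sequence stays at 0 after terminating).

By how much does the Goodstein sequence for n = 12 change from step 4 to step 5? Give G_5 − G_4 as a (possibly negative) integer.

(0) 12|_3 = 3^2 + 3 ↦ 4^2 + 4|_4 = 20 ⇒ 19
(1) 19|_4 = 4^2 + 3 ↦ 5^2 + 3|_5 = 28 ⇒ 27
(2) 27|_5 = 5^2 + 2 ↦ 6^2 + 2|_6 = 38 ⇒ 37
(3) 37|_6 = 6^2 + 1 ↦ 7^2 + 1|_7 = 50 ⇒ 49
(4) 49|_7 = 7^2 ↦ 8^2|_8 = 64 ⇒ 63

14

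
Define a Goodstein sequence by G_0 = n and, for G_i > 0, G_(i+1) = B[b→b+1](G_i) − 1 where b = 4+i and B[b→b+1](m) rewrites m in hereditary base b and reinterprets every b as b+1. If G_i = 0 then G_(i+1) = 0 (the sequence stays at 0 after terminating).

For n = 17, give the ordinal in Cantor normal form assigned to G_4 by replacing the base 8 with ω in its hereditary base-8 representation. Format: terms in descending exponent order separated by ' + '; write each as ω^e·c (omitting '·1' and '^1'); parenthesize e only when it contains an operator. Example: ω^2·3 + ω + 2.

step 0: 17 = 4^2 + 1; sub 5 for 4: 5^2 + 1; = 26; G_1 = 26−1 = 25
step 1: 25 = 5^2; sub 6 for 5: 6^2; = 36; G_2 = 36−1 = 35
step 2: 35 = 5·6 + 5; sub 7 for 6: 5·7 + 5; = 40; G_3 = 40−1 = 39
step 3: 39 = 5·7 + 4; sub 8 for 7: 5·8 + 4; = 44; G_4 = 44−1 = 43
step 4: 43 = 5·8 + 3; sub 9 for 8: 5·9 + 3; = 48; G_5 = 48−1 = 47

ω·5 + 3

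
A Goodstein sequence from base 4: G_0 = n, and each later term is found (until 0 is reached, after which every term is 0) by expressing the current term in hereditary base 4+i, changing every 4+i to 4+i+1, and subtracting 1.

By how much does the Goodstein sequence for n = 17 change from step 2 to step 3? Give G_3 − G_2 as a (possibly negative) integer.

G_0 = 17. HB_4(17) = 4^2 + 1. Bump = 26. G_1 = 25.
G_1 = 25. HB_5(25) = 5^2. Bump = 36. G_2 = 35.
G_2 = 35. HB_6(35) = 5·6 + 5. Bump = 40. G_3 = 39.

4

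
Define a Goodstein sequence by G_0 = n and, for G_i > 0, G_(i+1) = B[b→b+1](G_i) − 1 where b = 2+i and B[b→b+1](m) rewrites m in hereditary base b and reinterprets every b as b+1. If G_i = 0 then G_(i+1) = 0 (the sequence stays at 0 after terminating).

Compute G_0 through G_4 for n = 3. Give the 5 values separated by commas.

i=0: 3 = 2 + 1 (b=2); 2→3: 3 + 1 = 4; 4−1 = 3
i=1: 3 = 3 (b=3); 3→4: 4 = 4; 4−1 = 3
i=2: 3 = 3 (b=4); 4→5: 3 = 3; 3−1 = 2
i=3: 2 = 2 (b=5); 5→6: 2 = 2; 2−1 = 1

3, 3, 3, 2, 1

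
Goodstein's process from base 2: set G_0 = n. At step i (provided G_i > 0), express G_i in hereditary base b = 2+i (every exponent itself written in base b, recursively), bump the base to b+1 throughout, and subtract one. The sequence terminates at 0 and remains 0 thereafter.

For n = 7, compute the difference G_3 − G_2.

2868

(0) 7|_2 = 2^2 + 2 + 1 ↦ 3^3 + 3 + 1|_3 = 31 ⇒ 30
(1) 30|_3 = 3^3 + 3 ↦ 4^4 + 4|_4 = 260 ⇒ 259
(2) 259|_4 = 4^4 + 3 ↦ 5^5 + 3|_5 = 3128 ⇒ 3127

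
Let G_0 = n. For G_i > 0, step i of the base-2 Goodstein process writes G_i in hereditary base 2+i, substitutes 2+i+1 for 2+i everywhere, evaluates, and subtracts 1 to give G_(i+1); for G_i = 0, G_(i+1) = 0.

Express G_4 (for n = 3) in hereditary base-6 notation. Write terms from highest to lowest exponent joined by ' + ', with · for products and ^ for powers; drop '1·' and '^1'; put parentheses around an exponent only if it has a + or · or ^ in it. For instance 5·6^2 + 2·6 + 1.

1

base 2: 3 = 2 + 1; at 3: 3 + 1 = 4; next = 3
base 3: 3 = 3; at 4: 4 = 4; next = 3
base 4: 3 = 3; at 5: 3 = 3; next = 2
base 5: 2 = 2; at 6: 2 = 2; next = 1
base 6: 1 = 1; at 7: 1 = 1; next = 0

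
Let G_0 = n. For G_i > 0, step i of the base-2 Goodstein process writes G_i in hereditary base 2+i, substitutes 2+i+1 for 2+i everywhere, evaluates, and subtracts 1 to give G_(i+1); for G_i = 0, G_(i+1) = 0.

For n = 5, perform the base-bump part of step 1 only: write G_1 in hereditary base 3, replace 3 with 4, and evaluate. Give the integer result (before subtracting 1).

5 —HB2→ 2^2 + 1 —bump→ 3^3 + 1 = 28 —(−1)→ 27
27 —HB3→ 3^3 —bump→ 4^4 = 256 —(−1)→ 255

256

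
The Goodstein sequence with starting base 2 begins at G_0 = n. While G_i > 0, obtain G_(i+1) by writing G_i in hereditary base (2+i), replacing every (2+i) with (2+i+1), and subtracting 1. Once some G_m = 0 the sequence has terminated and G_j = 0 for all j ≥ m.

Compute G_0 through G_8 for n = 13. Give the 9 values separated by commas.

13, 108, 1279, 16092, 280711, 5765998, 134219479, 3486786855, 100000003325

13 —HB2→ 2^(2 + 1) + 2^2 + 1 —bump→ 3^(3 + 1) + 3^3 + 1 = 109 —(−1)→ 108
108 —HB3→ 3^(3 + 1) + 3^3 —bump→ 4^(4 + 1) + 4^4 = 1280 —(−1)→ 1279
1279 —HB4→ 4^(4 + 1) + 3·4^3 + 3·4^2 + 3·4 + 3 —bump→ 5^(5 + 1) + 3·5^3 + 3·5^2 + 3·5 + 3 = 16093 —(−1)→ 16092
16092 —HB5→ 5^(5 + 1) + 3·5^3 + 3·5^2 + 3·5 + 2 —bump→ 6^(6 + 1) + 3·6^3 + 3·6^2 + 3·6 + 2 = 280712 —(−1)→ 280711
280711 —HB6→ 6^(6 + 1) + 3·6^3 + 3·6^2 + 3·6 + 1 —bump→ 7^(7 + 1) + 3·7^3 + 3·7^2 + 3·7 + 1 = 5765999 —(−1)→ 5765998
5765998 —HB7→ 7^(7 + 1) + 3·7^3 + 3·7^2 + 3·7 —bump→ 8^(8 + 1) + 3·8^3 + 3·8^2 + 3·8 = 134219480 —(−1)→ 134219479
134219479 —HB8→ 8^(8 + 1) + 3·8^3 + 3·8^2 + 2·8 + 7 —bump→ 9^(9 + 1) + 3·9^3 + 3·9^2 + 2·9 + 7 = 3486786856 —(−1)→ 3486786855
3486786855 —HB9→ 9^(9 + 1) + 3·9^3 + 3·9^2 + 2·9 + 6 —bump→ 10^(10 + 1) + 3·10^3 + 3·10^2 + 2·10 + 6 = 100000003326 —(−1)→ 100000003325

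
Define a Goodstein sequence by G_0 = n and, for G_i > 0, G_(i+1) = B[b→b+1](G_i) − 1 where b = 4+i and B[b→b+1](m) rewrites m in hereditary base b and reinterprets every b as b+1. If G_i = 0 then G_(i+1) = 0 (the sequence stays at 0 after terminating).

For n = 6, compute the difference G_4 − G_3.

-1

G_0=6  [base 4] 4 + 2  →[4↦5]→  5 + 2 = 7  −1 ⇒ G_1=6
G_1=6  [base 5] 5 + 1  →[5↦6]→  6 + 1 = 7  −1 ⇒ G_2=6
G_2=6  [base 6] 6  →[6↦7]→  7 = 7  −1 ⇒ G_3=6
G_3=6  [base 7] 6  →[7↦8]→  6 = 6  −1 ⇒ G_4=5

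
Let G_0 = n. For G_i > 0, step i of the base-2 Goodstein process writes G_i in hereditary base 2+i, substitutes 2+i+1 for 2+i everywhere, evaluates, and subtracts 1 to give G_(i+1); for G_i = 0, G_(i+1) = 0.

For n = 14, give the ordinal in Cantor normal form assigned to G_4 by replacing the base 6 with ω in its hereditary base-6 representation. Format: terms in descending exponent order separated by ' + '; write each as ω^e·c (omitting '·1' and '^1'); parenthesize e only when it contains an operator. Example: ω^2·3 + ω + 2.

ω^(ω + 1) + ω^5·5 + ω^4·5 + ω^3·5 + ω^2·5 + ω·5 + 5

[0] 14 ≡ 2^(2 + 1) + 2^2 + 2 (base 2). Lift 3: 111. −1: 110.
[1] 110 ≡ 3^(3 + 1) + 3^3 + 2 (base 3). Lift 4: 1282. −1: 1281.
[2] 1281 ≡ 4^(4 + 1) + 4^4 + 1 (base 4). Lift 5: 18751. −1: 18750.
[3] 18750 ≡ 5^(5 + 1) + 5^5 (base 5). Lift 6: 326592. −1: 326591.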